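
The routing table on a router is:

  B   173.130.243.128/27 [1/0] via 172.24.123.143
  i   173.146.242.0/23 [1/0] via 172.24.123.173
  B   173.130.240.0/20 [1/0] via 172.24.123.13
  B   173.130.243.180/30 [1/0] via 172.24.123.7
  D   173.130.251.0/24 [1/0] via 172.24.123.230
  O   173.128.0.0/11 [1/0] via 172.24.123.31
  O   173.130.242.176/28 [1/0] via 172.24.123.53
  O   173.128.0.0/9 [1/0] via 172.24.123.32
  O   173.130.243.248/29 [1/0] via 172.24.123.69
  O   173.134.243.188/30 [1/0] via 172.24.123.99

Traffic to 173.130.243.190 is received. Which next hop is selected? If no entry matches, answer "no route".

172.24.123.13

Routes whose prefix contains 173.130.243.190:
  173.128.0.0/9 (173.128.0.0 - 173.255.255.255) -> 172.24.123.32
  173.128.0.0/11 (173.128.0.0 - 173.159.255.255) -> 172.24.123.31
  173.130.240.0/20 (173.130.240.0 - 173.130.255.255) -> 172.24.123.13
More-specific entries that do NOT match:
  173.130.243.180/30 (173.130.243.180 - 173.130.243.183) does not contain 173.130.243.190
  173.134.243.188/30 (173.134.243.188 - 173.134.243.191) does not contain 173.130.243.190
  173.130.243.248/29 (173.130.243.248 - 173.130.243.255) does not contain 173.130.243.190
  173.130.242.176/28 (173.130.242.176 - 173.130.242.191) does not contain 173.130.243.190
  173.130.243.128/27 (173.130.243.128 - 173.130.243.159) does not contain 173.130.243.190
  173.130.251.0/24 (173.130.251.0 - 173.130.251.255) does not contain 173.130.243.190
  173.146.242.0/23 (173.146.242.0 - 173.146.243.255) does not contain 173.130.243.190
Longest matching prefix is /20 -> next hop 172.24.123.13.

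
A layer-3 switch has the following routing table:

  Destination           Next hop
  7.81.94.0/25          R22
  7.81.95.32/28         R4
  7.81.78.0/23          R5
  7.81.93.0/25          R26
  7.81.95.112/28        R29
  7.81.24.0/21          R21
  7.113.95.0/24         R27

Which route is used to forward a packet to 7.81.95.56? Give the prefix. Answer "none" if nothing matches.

7.81.95.56 is outside every listed prefix and there is no default route.

none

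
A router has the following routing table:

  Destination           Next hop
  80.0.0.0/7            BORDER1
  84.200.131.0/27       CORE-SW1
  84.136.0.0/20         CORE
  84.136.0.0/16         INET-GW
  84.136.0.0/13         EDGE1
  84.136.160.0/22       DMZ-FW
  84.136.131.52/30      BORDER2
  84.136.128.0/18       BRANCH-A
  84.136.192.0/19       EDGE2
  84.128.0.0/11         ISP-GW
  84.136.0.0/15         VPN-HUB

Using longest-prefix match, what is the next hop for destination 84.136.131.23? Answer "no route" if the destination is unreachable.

BRANCH-A

Routes whose prefix contains 84.136.131.23:
  84.128.0.0/11 (84.128.0.0 - 84.159.255.255) -> ISP-GW
  84.136.0.0/13 (84.136.0.0 - 84.143.255.255) -> EDGE1
  84.136.0.0/15 (84.136.0.0 - 84.137.255.255) -> VPN-HUB
  84.136.0.0/16 (84.136.0.0 - 84.136.255.255) -> INET-GW
  84.136.128.0/18 (84.136.128.0 - 84.136.191.255) -> BRANCH-A
More-specific entries that do NOT match:
  84.136.131.52/30 (84.136.131.52 - 84.136.131.55) does not contain 84.136.131.23
  84.200.131.0/27 (84.200.131.0 - 84.200.131.31) does not contain 84.136.131.23
  84.136.160.0/22 (84.136.160.0 - 84.136.163.255) does not contain 84.136.131.23
  84.136.0.0/20 (84.136.0.0 - 84.136.15.255) does not contain 84.136.131.23
  84.136.192.0/19 (84.136.192.0 - 84.136.223.255) does not contain 84.136.131.23
Longest matching prefix is /18 -> next hop BRANCH-A.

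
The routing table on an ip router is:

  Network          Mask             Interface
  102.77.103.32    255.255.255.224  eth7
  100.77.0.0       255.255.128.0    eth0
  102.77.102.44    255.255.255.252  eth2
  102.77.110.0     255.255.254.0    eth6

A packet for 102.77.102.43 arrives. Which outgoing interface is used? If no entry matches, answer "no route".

No entry's prefix contains 102.77.102.43; there is no default route.

no route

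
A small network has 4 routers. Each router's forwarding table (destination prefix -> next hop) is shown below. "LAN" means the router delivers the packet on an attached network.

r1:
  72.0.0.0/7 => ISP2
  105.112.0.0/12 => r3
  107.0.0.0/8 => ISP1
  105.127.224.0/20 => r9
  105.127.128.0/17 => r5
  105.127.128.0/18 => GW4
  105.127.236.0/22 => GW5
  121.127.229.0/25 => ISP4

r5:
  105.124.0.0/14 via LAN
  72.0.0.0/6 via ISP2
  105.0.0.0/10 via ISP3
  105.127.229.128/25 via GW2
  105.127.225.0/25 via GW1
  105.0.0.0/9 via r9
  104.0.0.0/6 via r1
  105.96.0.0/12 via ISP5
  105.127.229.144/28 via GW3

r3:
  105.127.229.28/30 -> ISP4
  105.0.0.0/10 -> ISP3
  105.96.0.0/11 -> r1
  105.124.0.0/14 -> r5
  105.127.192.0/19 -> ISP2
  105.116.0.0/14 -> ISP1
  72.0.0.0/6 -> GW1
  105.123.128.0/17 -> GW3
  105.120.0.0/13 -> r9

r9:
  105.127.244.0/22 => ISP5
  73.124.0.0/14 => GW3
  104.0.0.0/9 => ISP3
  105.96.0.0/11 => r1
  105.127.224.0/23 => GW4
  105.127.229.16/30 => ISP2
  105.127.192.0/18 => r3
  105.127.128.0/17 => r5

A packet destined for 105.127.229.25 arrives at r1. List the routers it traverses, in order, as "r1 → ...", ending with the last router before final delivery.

At r1: longest match for 105.127.229.25 is 105.127.224.0/20 -> r9
At r9: longest match for 105.127.229.25 is 105.127.192.0/18 -> r3
At r3: longest match for 105.127.229.25 is 105.124.0.0/14 -> r5
At r5: longest match for 105.127.229.25 is 105.124.0.0/14 -> LAN

r1 → r9 → r3 → r5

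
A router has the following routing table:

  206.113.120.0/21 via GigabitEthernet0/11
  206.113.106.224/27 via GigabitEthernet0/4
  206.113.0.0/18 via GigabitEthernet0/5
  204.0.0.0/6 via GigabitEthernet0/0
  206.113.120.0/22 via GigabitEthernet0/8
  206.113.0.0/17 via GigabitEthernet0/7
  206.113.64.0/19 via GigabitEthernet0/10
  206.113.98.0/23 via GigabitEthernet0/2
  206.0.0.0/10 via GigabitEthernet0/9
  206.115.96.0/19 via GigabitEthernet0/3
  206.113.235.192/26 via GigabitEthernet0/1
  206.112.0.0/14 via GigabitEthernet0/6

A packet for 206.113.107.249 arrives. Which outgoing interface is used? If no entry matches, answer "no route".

Routes whose prefix contains 206.113.107.249:
  204.0.0.0/6 (204.0.0.0 - 207.255.255.255) -> GigabitEthernet0/0
  206.112.0.0/14 (206.112.0.0 - 206.115.255.255) -> GigabitEthernet0/6
  206.113.0.0/17 (206.113.0.0 - 206.113.127.255) -> GigabitEthernet0/7
More-specific entries that do NOT match:
  206.113.106.224/27 (206.113.106.224 - 206.113.106.255) does not contain 206.113.107.249
  206.113.235.192/26 (206.113.235.192 - 206.113.235.255) does not contain 206.113.107.249
  206.113.98.0/23 (206.113.98.0 - 206.113.99.255) does not contain 206.113.107.249
  206.113.120.0/22 (206.113.120.0 - 206.113.123.255) does not contain 206.113.107.249
  206.113.120.0/21 (206.113.120.0 - 206.113.127.255) does not contain 206.113.107.249
  206.113.64.0/19 (206.113.64.0 - 206.113.95.255) does not contain 206.113.107.249
  206.115.96.0/19 (206.115.96.0 - 206.115.127.255) does not contain 206.113.107.249
  206.113.0.0/18 (206.113.0.0 - 206.113.63.255) does not contain 206.113.107.249
Longest matching prefix is /17 -> interface GigabitEthernet0/7.

GigabitEthernet0/7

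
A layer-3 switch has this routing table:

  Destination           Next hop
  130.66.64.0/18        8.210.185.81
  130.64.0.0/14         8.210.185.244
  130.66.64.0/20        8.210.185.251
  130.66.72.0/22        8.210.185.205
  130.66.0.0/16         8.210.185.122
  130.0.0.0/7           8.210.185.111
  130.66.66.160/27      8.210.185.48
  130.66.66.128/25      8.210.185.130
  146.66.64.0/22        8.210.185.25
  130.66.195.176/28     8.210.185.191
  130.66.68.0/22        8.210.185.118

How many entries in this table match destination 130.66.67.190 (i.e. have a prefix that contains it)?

Prefixes containing 130.66.67.190:
  130.0.0.0/7 (130.0.0.0 - 131.255.255.255)
  130.64.0.0/14 (130.64.0.0 - 130.67.255.255)
  130.66.0.0/16 (130.66.0.0 - 130.66.255.255)
  130.66.64.0/18 (130.66.64.0 - 130.66.127.255)
  130.66.64.0/20 (130.66.64.0 - 130.66.79.255)
Total matching entries: 5.

5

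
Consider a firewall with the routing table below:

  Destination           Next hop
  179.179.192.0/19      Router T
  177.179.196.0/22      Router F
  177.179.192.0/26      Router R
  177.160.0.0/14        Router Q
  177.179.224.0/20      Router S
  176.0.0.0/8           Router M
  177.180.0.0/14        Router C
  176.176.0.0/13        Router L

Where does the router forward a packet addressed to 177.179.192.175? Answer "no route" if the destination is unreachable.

no route

No entry's prefix contains 177.179.192.175; there is no default route.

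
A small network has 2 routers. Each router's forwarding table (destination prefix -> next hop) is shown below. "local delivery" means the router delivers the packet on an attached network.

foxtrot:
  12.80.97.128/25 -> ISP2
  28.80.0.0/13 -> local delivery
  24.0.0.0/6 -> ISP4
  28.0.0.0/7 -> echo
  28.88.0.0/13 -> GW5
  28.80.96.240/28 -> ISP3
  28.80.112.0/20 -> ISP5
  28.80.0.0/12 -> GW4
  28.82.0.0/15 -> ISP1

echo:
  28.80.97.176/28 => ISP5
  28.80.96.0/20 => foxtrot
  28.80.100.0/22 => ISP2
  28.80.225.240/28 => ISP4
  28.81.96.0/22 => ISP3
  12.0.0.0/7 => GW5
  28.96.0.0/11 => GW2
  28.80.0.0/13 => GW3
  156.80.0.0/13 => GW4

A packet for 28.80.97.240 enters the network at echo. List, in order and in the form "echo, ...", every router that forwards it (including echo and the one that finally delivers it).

At echo: longest match for 28.80.97.240 is 28.80.96.0/20 -> foxtrot
At foxtrot: longest match for 28.80.97.240 is 28.80.0.0/13 -> local delivery

echo, foxtrot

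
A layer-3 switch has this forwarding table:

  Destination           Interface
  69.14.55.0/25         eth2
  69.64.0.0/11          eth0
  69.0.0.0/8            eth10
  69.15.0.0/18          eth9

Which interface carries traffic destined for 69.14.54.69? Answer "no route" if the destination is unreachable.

eth10

Routes whose prefix contains 69.14.54.69:
  69.0.0.0/8 (69.0.0.0 - 69.255.255.255) -> eth10
More-specific entries that do NOT match:
  69.14.55.0/25 (69.14.55.0 - 69.14.55.127) does not contain 69.14.54.69
  69.15.0.0/18 (69.15.0.0 - 69.15.63.255) does not contain 69.14.54.69
  69.64.0.0/11 (69.64.0.0 - 69.95.255.255) does not contain 69.14.54.69
Longest matching prefix is /8 -> interface eth10.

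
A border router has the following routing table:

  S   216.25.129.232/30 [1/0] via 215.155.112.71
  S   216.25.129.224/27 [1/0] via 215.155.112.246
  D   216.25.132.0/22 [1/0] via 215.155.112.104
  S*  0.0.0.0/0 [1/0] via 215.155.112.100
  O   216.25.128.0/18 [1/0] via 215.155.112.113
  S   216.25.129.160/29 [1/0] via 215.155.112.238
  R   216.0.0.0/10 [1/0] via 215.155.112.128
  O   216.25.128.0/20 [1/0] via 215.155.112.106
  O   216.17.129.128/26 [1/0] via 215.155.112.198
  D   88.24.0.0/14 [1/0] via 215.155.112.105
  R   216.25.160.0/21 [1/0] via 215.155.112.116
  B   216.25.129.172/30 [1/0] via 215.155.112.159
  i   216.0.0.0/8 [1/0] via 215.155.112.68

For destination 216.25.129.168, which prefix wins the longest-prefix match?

Entries matching 216.25.129.168:
  0.0.0.0/0 (default, matches everything)
  216.0.0.0/8 (216.0.0.0 - 216.255.255.255)
  216.0.0.0/10 (216.0.0.0 - 216.63.255.255)
  216.25.128.0/18 (216.25.128.0 - 216.25.191.255)
  216.25.128.0/20 (216.25.128.0 - 216.25.143.255)
Most specific is 216.25.128.0/20.

216.25.128.0/20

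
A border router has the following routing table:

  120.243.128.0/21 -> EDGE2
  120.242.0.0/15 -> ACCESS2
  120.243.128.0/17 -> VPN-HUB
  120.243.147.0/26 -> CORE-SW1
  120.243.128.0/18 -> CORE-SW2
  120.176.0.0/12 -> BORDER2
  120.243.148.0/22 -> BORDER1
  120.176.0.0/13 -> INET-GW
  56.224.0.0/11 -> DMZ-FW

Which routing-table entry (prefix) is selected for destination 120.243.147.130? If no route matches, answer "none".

Entries matching 120.243.147.130:
  120.242.0.0/15 (120.242.0.0 - 120.243.255.255)
  120.243.128.0/17 (120.243.128.0 - 120.243.255.255)
  120.243.128.0/18 (120.243.128.0 - 120.243.191.255)
Most specific is 120.243.128.0/18.

120.243.128.0/18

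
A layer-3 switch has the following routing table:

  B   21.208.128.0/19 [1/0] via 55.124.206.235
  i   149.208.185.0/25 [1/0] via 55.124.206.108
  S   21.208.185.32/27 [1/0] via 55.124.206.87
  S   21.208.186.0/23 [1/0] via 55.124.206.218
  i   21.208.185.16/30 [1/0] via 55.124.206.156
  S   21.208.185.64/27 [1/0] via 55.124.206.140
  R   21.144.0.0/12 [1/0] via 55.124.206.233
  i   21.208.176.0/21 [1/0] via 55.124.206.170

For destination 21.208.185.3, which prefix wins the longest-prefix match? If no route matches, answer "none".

21.208.185.3 is outside every listed prefix and there is no default route.

none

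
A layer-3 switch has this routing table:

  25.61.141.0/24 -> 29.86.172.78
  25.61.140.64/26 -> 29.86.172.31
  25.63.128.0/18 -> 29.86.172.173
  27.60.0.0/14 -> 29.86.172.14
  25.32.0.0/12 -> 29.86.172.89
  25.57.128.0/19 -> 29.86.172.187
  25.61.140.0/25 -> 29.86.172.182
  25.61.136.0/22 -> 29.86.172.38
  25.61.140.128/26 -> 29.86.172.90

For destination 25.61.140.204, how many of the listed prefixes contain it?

No listed prefix contains 25.61.140.204.
Total matching entries: 0.

0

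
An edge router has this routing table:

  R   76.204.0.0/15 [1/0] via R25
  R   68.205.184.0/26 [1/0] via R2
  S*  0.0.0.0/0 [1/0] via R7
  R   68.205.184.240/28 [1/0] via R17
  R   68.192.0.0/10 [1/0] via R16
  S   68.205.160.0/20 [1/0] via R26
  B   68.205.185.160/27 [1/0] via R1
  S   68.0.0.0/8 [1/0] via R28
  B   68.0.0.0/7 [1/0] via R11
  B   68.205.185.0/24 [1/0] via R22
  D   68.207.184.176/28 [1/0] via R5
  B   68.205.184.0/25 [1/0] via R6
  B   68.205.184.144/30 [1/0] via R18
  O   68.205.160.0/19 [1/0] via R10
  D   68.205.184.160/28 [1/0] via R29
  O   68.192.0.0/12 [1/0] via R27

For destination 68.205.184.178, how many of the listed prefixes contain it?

6

Prefixes containing 68.205.184.178:
  0.0.0.0/0 (default, matches everything)
  68.0.0.0/7 (68.0.0.0 - 69.255.255.255)
  68.0.0.0/8 (68.0.0.0 - 68.255.255.255)
  68.192.0.0/10 (68.192.0.0 - 68.255.255.255)
  68.192.0.0/12 (68.192.0.0 - 68.207.255.255)
  68.205.160.0/19 (68.205.160.0 - 68.205.191.255)
Total matching entries: 6.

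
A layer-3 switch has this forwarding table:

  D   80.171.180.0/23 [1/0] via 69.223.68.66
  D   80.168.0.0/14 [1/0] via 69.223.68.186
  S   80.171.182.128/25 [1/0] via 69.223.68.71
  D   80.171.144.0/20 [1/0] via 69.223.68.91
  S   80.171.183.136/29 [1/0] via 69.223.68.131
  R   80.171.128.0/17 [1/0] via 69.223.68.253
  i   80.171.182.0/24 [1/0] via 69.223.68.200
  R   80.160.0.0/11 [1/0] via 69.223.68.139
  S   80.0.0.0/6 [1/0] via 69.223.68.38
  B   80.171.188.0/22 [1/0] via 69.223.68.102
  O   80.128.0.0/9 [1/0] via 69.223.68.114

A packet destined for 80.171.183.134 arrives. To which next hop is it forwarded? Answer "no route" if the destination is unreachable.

69.223.68.253

Routes whose prefix contains 80.171.183.134:
  80.0.0.0/6 (80.0.0.0 - 83.255.255.255) -> 69.223.68.38
  80.128.0.0/9 (80.128.0.0 - 80.255.255.255) -> 69.223.68.114
  80.160.0.0/11 (80.160.0.0 - 80.191.255.255) -> 69.223.68.139
  80.168.0.0/14 (80.168.0.0 - 80.171.255.255) -> 69.223.68.186
  80.171.128.0/17 (80.171.128.0 - 80.171.255.255) -> 69.223.68.253
More-specific entries that do NOT match:
  80.171.183.136/29 (80.171.183.136 - 80.171.183.143) does not contain 80.171.183.134
  80.171.182.128/25 (80.171.182.128 - 80.171.182.255) does not contain 80.171.183.134
  80.171.182.0/24 (80.171.182.0 - 80.171.182.255) does not contain 80.171.183.134
  80.171.180.0/23 (80.171.180.0 - 80.171.181.255) does not contain 80.171.183.134
  80.171.188.0/22 (80.171.188.0 - 80.171.191.255) does not contain 80.171.183.134
  80.171.144.0/20 (80.171.144.0 - 80.171.159.255) does not contain 80.171.183.134
Longest matching prefix is /17 -> next hop 69.223.68.253.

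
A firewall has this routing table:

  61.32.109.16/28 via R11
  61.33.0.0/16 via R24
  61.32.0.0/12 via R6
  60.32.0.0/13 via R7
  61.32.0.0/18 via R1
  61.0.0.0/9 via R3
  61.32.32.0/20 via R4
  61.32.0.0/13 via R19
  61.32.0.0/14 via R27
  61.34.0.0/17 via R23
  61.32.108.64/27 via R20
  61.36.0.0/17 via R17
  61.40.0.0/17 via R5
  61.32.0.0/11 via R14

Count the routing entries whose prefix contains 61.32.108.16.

5

Prefixes containing 61.32.108.16:
  61.0.0.0/9 (61.0.0.0 - 61.127.255.255)
  61.32.0.0/11 (61.32.0.0 - 61.63.255.255)
  61.32.0.0/12 (61.32.0.0 - 61.47.255.255)
  61.32.0.0/13 (61.32.0.0 - 61.39.255.255)
  61.32.0.0/14 (61.32.0.0 - 61.35.255.255)
Total matching entries: 5.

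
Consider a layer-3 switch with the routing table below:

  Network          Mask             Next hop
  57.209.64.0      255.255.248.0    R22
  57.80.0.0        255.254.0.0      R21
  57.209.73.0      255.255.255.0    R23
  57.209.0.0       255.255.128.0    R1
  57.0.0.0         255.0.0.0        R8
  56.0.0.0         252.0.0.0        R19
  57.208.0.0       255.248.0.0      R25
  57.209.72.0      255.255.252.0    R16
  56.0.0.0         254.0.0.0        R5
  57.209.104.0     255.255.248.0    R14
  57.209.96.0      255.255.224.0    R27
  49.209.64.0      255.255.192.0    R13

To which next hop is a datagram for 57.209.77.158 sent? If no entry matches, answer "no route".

Routes whose prefix contains 57.209.77.158:
  56.0.0.0/6 (56.0.0.0 - 59.255.255.255) -> R19
  56.0.0.0/7 (56.0.0.0 - 57.255.255.255) -> R5
  57.0.0.0/8 (57.0.0.0 - 57.255.255.255) -> R8
  57.208.0.0/13 (57.208.0.0 - 57.215.255.255) -> R25
  57.209.0.0/17 (57.209.0.0 - 57.209.127.255) -> R1
More-specific entries that do NOT match:
  57.209.73.0/24 (57.209.73.0 - 57.209.73.255) does not contain 57.209.77.158
  57.209.72.0/22 (57.209.72.0 - 57.209.75.255) does not contain 57.209.77.158
  57.209.64.0/21 (57.209.64.0 - 57.209.71.255) does not contain 57.209.77.158
  57.209.104.0/21 (57.209.104.0 - 57.209.111.255) does not contain 57.209.77.158
  57.209.96.0/19 (57.209.96.0 - 57.209.127.255) does not contain 57.209.77.158
  49.209.64.0/18 (49.209.64.0 - 49.209.127.255) does not contain 57.209.77.158
Longest matching prefix is /17 -> next hop R1.

R1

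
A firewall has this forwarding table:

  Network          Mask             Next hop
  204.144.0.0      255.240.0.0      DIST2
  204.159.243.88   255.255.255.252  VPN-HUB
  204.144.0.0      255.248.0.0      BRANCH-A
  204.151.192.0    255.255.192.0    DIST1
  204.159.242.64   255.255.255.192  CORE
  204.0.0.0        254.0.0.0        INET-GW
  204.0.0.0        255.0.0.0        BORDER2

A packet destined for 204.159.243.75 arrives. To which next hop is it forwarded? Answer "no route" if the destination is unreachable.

Routes whose prefix contains 204.159.243.75:
  204.0.0.0/7 (204.0.0.0 - 205.255.255.255) -> INET-GW
  204.0.0.0/8 (204.0.0.0 - 204.255.255.255) -> BORDER2
  204.144.0.0/12 (204.144.0.0 - 204.159.255.255) -> DIST2
More-specific entries that do NOT match:
  204.159.243.88/30 (204.159.243.88 - 204.159.243.91) does not contain 204.159.243.75
  204.159.242.64/26 (204.159.242.64 - 204.159.242.127) does not contain 204.159.243.75
  204.151.192.0/18 (204.151.192.0 - 204.151.255.255) does not contain 204.159.243.75
  204.144.0.0/13 (204.144.0.0 - 204.151.255.255) does not contain 204.159.243.75
Longest matching prefix is /12 -> next hop DIST2.

DIST2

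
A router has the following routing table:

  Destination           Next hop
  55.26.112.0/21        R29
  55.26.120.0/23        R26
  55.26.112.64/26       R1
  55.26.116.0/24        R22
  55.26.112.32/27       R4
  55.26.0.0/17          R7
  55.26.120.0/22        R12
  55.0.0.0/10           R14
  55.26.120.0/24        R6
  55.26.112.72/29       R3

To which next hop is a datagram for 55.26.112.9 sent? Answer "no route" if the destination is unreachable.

R29

Routes whose prefix contains 55.26.112.9:
  55.0.0.0/10 (55.0.0.0 - 55.63.255.255) -> R14
  55.26.0.0/17 (55.26.0.0 - 55.26.127.255) -> R7
  55.26.112.0/21 (55.26.112.0 - 55.26.119.255) -> R29
More-specific entries that do NOT match:
  55.26.112.72/29 (55.26.112.72 - 55.26.112.79) does not contain 55.26.112.9
  55.26.112.32/27 (55.26.112.32 - 55.26.112.63) does not contain 55.26.112.9
  55.26.112.64/26 (55.26.112.64 - 55.26.112.127) does not contain 55.26.112.9
  55.26.116.0/24 (55.26.116.0 - 55.26.116.255) does not contain 55.26.112.9
  55.26.120.0/24 (55.26.120.0 - 55.26.120.255) does not contain 55.26.112.9
  55.26.120.0/23 (55.26.120.0 - 55.26.121.255) does not contain 55.26.112.9
  55.26.120.0/22 (55.26.120.0 - 55.26.123.255) does not contain 55.26.112.9
Longest matching prefix is /21 -> next hop R29.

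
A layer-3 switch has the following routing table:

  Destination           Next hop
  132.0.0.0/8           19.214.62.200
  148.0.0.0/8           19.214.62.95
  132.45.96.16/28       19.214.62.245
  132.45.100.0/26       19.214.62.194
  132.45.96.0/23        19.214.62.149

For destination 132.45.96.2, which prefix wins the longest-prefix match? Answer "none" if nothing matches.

132.45.96.0/23

Entries matching 132.45.96.2:
  132.0.0.0/8 (132.0.0.0 - 132.255.255.255)
  132.45.96.0/23 (132.45.96.0 - 132.45.97.255)
Most specific is 132.45.96.0/23.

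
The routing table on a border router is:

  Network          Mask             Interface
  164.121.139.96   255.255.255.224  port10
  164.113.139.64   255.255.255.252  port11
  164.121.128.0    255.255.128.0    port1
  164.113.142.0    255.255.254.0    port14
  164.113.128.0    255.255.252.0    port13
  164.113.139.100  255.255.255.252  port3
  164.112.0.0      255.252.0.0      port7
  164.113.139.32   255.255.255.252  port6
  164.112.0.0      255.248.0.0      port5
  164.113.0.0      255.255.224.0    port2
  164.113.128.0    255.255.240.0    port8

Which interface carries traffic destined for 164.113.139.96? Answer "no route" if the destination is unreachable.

port8

Routes whose prefix contains 164.113.139.96:
  164.112.0.0/13 (164.112.0.0 - 164.119.255.255) -> port5
  164.112.0.0/14 (164.112.0.0 - 164.115.255.255) -> port7
  164.113.128.0/20 (164.113.128.0 - 164.113.143.255) -> port8
More-specific entries that do NOT match:
  164.113.139.64/30 (164.113.139.64 - 164.113.139.67) does not contain 164.113.139.96
  164.113.139.100/30 (164.113.139.100 - 164.113.139.103) does not contain 164.113.139.96
  164.113.139.32/30 (164.113.139.32 - 164.113.139.35) does not contain 164.113.139.96
  164.121.139.96/27 (164.121.139.96 - 164.121.139.127) does not contain 164.113.139.96
  164.113.142.0/23 (164.113.142.0 - 164.113.143.255) does not contain 164.113.139.96
  164.113.128.0/22 (164.113.128.0 - 164.113.131.255) does not contain 164.113.139.96
Longest matching prefix is /20 -> interface port8.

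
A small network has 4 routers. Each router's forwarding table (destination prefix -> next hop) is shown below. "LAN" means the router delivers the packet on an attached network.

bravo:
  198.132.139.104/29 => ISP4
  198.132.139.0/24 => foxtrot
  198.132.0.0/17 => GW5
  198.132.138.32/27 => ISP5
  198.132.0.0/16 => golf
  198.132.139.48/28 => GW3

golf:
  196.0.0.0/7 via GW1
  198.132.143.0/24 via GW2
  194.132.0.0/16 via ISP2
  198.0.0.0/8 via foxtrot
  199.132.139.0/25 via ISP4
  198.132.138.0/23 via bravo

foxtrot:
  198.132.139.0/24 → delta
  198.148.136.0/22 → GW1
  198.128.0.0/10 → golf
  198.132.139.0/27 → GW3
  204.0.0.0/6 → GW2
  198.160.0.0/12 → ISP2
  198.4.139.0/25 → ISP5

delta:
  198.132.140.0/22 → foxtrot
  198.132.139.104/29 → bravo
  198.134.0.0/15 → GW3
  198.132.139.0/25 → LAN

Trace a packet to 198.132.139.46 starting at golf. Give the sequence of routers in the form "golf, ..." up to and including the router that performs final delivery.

At golf: longest match for 198.132.139.46 is 198.132.138.0/23 -> bravo
At bravo: longest match for 198.132.139.46 is 198.132.139.0/24 -> foxtrot
At foxtrot: longest match for 198.132.139.46 is 198.132.139.0/24 -> delta
At delta: longest match for 198.132.139.46 is 198.132.139.0/25 -> LAN

golf, bravo, foxtrot, delta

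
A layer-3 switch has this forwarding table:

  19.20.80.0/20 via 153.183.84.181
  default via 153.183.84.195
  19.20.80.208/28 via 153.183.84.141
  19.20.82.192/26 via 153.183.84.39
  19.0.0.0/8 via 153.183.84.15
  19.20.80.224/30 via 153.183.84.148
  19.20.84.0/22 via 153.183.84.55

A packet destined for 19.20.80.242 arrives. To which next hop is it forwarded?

153.183.84.181

Routes whose prefix contains 19.20.80.242:
  0.0.0.0/0 (default, matches everything) -> 153.183.84.195
  19.0.0.0/8 (19.0.0.0 - 19.255.255.255) -> 153.183.84.15
  19.20.80.0/20 (19.20.80.0 - 19.20.95.255) -> 153.183.84.181
More-specific entries that do NOT match:
  19.20.80.224/30 (19.20.80.224 - 19.20.80.227) does not contain 19.20.80.242
  19.20.80.208/28 (19.20.80.208 - 19.20.80.223) does not contain 19.20.80.242
  19.20.82.192/26 (19.20.82.192 - 19.20.82.255) does not contain 19.20.80.242
  19.20.84.0/22 (19.20.84.0 - 19.20.87.255) does not contain 19.20.80.242
Longest matching prefix is /20 -> next hop 153.183.84.181.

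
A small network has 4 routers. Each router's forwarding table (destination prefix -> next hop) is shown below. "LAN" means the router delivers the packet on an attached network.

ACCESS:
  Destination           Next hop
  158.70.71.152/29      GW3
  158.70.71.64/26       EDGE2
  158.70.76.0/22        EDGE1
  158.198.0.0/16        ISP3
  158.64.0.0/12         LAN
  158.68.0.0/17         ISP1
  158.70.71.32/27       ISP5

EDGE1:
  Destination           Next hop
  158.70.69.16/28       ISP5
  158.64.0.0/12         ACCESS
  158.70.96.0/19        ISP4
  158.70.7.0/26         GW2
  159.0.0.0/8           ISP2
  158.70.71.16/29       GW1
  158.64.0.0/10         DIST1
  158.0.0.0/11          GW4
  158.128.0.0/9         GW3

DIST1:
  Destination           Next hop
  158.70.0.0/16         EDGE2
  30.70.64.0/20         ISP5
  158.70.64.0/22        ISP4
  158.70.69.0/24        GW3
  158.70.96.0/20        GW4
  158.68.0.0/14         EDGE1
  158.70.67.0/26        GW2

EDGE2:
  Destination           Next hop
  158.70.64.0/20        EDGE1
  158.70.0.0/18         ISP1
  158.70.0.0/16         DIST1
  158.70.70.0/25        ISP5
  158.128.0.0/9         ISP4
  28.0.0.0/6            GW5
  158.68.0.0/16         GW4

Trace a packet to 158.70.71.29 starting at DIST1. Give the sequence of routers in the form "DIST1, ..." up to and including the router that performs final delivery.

At DIST1: longest match for 158.70.71.29 is 158.70.0.0/16 -> EDGE2
At EDGE2: longest match for 158.70.71.29 is 158.70.64.0/20 -> EDGE1
At EDGE1: longest match for 158.70.71.29 is 158.64.0.0/12 -> ACCESS
At ACCESS: longest match for 158.70.71.29 is 158.64.0.0/12 -> LAN

DIST1, EDGE2, EDGE1, ACCESS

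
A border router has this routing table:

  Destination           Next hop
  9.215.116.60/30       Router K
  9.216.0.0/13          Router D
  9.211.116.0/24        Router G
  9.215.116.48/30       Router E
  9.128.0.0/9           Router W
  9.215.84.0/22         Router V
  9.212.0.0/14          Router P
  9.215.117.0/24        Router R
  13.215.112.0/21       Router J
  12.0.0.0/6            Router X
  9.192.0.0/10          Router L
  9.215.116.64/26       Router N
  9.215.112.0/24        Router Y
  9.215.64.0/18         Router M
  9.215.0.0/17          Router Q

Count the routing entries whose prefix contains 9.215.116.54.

Prefixes containing 9.215.116.54:
  9.128.0.0/9 (9.128.0.0 - 9.255.255.255)
  9.192.0.0/10 (9.192.0.0 - 9.255.255.255)
  9.212.0.0/14 (9.212.0.0 - 9.215.255.255)
  9.215.0.0/17 (9.215.0.0 - 9.215.127.255)
  9.215.64.0/18 (9.215.64.0 - 9.215.127.255)
Total matching entries: 5.

5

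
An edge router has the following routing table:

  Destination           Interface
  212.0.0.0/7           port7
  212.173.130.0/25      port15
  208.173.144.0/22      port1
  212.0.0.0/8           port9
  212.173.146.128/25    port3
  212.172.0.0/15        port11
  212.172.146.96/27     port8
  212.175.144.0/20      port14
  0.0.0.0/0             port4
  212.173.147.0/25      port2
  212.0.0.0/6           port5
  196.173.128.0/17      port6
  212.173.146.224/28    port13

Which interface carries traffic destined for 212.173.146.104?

port11

Routes whose prefix contains 212.173.146.104:
  0.0.0.0/0 (default, matches everything) -> port4
  212.0.0.0/6 (212.0.0.0 - 215.255.255.255) -> port5
  212.0.0.0/7 (212.0.0.0 - 213.255.255.255) -> port7
  212.0.0.0/8 (212.0.0.0 - 212.255.255.255) -> port9
  212.172.0.0/15 (212.172.0.0 - 212.173.255.255) -> port11
More-specific entries that do NOT match:
  212.173.146.224/28 (212.173.146.224 - 212.173.146.239) does not contain 212.173.146.104
  212.172.146.96/27 (212.172.146.96 - 212.172.146.127) does not contain 212.173.146.104
  212.173.130.0/25 (212.173.130.0 - 212.173.130.127) does not contain 212.173.146.104
  212.173.146.128/25 (212.173.146.128 - 212.173.146.255) does not contain 212.173.146.104
  212.173.147.0/25 (212.173.147.0 - 212.173.147.127) does not contain 212.173.146.104
  208.173.144.0/22 (208.173.144.0 - 208.173.147.255) does not contain 212.173.146.104
  212.175.144.0/20 (212.175.144.0 - 212.175.159.255) does not contain 212.173.146.104
  196.173.128.0/17 (196.173.128.0 - 196.173.255.255) does not contain 212.173.146.104
Longest matching prefix is /15 -> interface port11.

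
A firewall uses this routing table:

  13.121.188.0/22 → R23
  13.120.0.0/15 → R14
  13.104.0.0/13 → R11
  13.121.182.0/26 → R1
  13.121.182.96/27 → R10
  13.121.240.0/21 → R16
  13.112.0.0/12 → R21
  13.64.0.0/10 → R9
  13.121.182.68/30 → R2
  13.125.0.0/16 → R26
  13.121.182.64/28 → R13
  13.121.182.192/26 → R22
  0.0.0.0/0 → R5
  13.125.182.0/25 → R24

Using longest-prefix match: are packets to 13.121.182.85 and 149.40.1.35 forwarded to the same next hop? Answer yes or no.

13.121.182.85: longest match 13.120.0.0/15 -> R14
149.40.1.35: longest match 0.0.0.0/0 -> R5

no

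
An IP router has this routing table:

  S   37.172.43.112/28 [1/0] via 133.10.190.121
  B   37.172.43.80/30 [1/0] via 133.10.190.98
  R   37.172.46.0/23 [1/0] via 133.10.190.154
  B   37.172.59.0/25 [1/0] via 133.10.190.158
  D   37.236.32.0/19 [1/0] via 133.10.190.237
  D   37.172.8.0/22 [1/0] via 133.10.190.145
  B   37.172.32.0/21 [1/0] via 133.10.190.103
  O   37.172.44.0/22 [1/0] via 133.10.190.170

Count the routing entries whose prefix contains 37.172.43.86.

0

No listed prefix contains 37.172.43.86.
Total matching entries: 0.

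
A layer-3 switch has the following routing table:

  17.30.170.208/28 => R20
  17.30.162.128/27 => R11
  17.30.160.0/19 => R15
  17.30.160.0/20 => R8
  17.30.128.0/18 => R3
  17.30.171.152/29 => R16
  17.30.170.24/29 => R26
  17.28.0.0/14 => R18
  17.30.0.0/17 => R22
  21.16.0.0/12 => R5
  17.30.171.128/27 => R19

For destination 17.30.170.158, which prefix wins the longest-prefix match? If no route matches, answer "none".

Entries matching 17.30.170.158:
  17.28.0.0/14 (17.28.0.0 - 17.31.255.255)
  17.30.128.0/18 (17.30.128.0 - 17.30.191.255)
  17.30.160.0/19 (17.30.160.0 - 17.30.191.255)
  17.30.160.0/20 (17.30.160.0 - 17.30.175.255)
Most specific is 17.30.160.0/20.

17.30.160.0/20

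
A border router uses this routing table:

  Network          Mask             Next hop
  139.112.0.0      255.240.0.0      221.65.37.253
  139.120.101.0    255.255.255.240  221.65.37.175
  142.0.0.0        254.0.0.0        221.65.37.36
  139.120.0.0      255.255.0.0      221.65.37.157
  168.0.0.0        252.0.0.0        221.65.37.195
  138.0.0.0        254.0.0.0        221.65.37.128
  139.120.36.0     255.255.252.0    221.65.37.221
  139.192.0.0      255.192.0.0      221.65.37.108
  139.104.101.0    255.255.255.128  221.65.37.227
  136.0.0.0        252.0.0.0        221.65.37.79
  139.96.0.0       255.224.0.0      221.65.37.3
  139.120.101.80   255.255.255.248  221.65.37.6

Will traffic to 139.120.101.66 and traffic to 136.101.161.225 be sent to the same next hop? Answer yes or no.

no

139.120.101.66: longest match 139.120.0.0/16 -> 221.65.37.157
136.101.161.225: longest match 136.0.0.0/6 -> 221.65.37.79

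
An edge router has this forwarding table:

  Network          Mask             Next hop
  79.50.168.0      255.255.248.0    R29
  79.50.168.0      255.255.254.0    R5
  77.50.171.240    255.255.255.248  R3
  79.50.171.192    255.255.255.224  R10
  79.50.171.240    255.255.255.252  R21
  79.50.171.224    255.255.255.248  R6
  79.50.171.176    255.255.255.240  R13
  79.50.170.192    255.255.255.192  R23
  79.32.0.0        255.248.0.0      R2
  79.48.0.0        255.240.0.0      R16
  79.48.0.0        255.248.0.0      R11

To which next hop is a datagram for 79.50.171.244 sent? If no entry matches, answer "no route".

R29

Routes whose prefix contains 79.50.171.244:
  79.48.0.0/12 (79.48.0.0 - 79.63.255.255) -> R16
  79.48.0.0/13 (79.48.0.0 - 79.55.255.255) -> R11
  79.50.168.0/21 (79.50.168.0 - 79.50.175.255) -> R29
More-specific entries that do NOT match:
  79.50.171.240/30 (79.50.171.240 - 79.50.171.243) does not contain 79.50.171.244
  77.50.171.240/29 (77.50.171.240 - 77.50.171.247) does not contain 79.50.171.244
  79.50.171.224/29 (79.50.171.224 - 79.50.171.231) does not contain 79.50.171.244
  79.50.171.176/28 (79.50.171.176 - 79.50.171.191) does not contain 79.50.171.244
  79.50.171.192/27 (79.50.171.192 - 79.50.171.223) does not contain 79.50.171.244
  79.50.170.192/26 (79.50.170.192 - 79.50.170.255) does not contain 79.50.171.244
  79.50.168.0/23 (79.50.168.0 - 79.50.169.255) does not contain 79.50.171.244
Longest matching prefix is /21 -> next hop R29.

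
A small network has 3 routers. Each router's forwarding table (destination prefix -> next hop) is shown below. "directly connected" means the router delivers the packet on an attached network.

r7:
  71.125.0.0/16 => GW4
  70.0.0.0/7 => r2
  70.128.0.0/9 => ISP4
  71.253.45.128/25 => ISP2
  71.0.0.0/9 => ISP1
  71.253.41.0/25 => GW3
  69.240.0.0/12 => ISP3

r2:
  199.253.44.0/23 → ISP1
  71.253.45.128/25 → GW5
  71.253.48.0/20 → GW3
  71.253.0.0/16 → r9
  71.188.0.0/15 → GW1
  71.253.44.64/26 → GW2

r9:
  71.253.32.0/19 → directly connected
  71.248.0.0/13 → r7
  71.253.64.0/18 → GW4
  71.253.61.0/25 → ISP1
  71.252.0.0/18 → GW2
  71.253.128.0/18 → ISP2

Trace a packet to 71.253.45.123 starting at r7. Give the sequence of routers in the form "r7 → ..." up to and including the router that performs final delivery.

r7 → r2 → r9

At r7: longest match for 71.253.45.123 is 70.0.0.0/7 -> r2
At r2: longest match for 71.253.45.123 is 71.253.0.0/16 -> r9
At r9: longest match for 71.253.45.123 is 71.253.32.0/19 -> directly connected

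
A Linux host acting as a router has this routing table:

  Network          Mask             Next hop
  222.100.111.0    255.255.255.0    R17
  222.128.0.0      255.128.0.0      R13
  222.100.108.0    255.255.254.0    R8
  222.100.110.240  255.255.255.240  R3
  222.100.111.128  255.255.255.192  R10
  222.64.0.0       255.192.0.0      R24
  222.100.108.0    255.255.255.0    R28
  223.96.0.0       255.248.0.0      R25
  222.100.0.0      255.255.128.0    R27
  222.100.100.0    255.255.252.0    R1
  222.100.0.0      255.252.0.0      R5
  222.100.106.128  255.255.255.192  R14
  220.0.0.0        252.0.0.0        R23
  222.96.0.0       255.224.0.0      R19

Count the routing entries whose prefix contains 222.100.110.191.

5

Prefixes containing 222.100.110.191:
  220.0.0.0/6 (220.0.0.0 - 223.255.255.255)
  222.64.0.0/10 (222.64.0.0 - 222.127.255.255)
  222.96.0.0/11 (222.96.0.0 - 222.127.255.255)
  222.100.0.0/14 (222.100.0.0 - 222.103.255.255)
  222.100.0.0/17 (222.100.0.0 - 222.100.127.255)
Total matching entries: 5.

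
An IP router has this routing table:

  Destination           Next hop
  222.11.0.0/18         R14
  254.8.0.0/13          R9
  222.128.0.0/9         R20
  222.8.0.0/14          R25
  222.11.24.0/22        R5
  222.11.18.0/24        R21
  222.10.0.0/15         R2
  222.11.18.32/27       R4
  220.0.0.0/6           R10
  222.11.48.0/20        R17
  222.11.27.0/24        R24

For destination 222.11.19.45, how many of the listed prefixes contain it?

4

Prefixes containing 222.11.19.45:
  220.0.0.0/6 (220.0.0.0 - 223.255.255.255)
  222.8.0.0/14 (222.8.0.0 - 222.11.255.255)
  222.10.0.0/15 (222.10.0.0 - 222.11.255.255)
  222.11.0.0/18 (222.11.0.0 - 222.11.63.255)
Total matching entries: 4.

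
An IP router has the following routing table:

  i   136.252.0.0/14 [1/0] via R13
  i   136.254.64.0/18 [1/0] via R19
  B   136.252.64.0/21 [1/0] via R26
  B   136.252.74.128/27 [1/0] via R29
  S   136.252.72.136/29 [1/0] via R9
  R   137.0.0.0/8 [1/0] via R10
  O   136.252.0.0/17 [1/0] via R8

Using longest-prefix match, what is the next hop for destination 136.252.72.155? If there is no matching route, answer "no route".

Routes whose prefix contains 136.252.72.155:
  136.252.0.0/14 (136.252.0.0 - 136.255.255.255) -> R13
  136.252.0.0/17 (136.252.0.0 - 136.252.127.255) -> R8
More-specific entries that do NOT match:
  136.252.72.136/29 (136.252.72.136 - 136.252.72.143) does not contain 136.252.72.155
  136.252.74.128/27 (136.252.74.128 - 136.252.74.159) does not contain 136.252.72.155
  136.252.64.0/21 (136.252.64.0 - 136.252.71.255) does not contain 136.252.72.155
  136.254.64.0/18 (136.254.64.0 - 136.254.127.255) does not contain 136.252.72.155
Longest matching prefix is /17 -> next hop R8.

R8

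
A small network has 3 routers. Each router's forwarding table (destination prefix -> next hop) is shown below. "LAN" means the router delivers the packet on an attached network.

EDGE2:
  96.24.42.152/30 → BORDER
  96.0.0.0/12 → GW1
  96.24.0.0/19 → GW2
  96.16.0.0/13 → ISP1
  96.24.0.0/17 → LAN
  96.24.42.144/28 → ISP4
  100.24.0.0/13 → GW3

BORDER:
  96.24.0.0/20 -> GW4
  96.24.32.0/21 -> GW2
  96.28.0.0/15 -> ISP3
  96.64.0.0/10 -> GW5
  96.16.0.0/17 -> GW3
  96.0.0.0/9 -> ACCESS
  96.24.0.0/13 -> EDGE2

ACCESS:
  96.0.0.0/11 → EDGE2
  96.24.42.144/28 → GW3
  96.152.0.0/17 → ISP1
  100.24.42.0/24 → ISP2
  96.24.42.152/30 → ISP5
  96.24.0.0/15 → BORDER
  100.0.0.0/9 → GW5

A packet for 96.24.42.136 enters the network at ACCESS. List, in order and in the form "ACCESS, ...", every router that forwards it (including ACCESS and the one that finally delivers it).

At ACCESS: longest match for 96.24.42.136 is 96.24.0.0/15 -> BORDER
At BORDER: longest match for 96.24.42.136 is 96.24.0.0/13 -> EDGE2
At EDGE2: longest match for 96.24.42.136 is 96.24.0.0/17 -> LAN

ACCESS, BORDER, EDGE2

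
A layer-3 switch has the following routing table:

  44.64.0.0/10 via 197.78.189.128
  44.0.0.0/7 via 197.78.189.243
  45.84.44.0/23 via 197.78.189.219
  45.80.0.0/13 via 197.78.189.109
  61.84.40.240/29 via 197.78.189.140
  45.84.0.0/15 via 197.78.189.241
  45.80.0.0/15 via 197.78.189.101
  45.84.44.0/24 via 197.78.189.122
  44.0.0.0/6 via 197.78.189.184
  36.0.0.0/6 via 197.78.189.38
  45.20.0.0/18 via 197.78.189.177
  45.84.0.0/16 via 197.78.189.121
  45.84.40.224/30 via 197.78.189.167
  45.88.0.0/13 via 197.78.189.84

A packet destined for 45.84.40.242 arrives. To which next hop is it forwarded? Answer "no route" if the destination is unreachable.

Routes whose prefix contains 45.84.40.242:
  44.0.0.0/6 (44.0.0.0 - 47.255.255.255) -> 197.78.189.184
  44.0.0.0/7 (44.0.0.0 - 45.255.255.255) -> 197.78.189.243
  45.80.0.0/13 (45.80.0.0 - 45.87.255.255) -> 197.78.189.109
  45.84.0.0/15 (45.84.0.0 - 45.85.255.255) -> 197.78.189.241
  45.84.0.0/16 (45.84.0.0 - 45.84.255.255) -> 197.78.189.121
More-specific entries that do NOT match:
  45.84.40.224/30 (45.84.40.224 - 45.84.40.227) does not contain 45.84.40.242
  61.84.40.240/29 (61.84.40.240 - 61.84.40.247) does not contain 45.84.40.242
  45.84.44.0/24 (45.84.44.0 - 45.84.44.255) does not contain 45.84.40.242
  45.84.44.0/23 (45.84.44.0 - 45.84.45.255) does not contain 45.84.40.242
  45.20.0.0/18 (45.20.0.0 - 45.20.63.255) does not contain 45.84.40.242
Longest matching prefix is /16 -> next hop 197.78.189.121.

197.78.189.121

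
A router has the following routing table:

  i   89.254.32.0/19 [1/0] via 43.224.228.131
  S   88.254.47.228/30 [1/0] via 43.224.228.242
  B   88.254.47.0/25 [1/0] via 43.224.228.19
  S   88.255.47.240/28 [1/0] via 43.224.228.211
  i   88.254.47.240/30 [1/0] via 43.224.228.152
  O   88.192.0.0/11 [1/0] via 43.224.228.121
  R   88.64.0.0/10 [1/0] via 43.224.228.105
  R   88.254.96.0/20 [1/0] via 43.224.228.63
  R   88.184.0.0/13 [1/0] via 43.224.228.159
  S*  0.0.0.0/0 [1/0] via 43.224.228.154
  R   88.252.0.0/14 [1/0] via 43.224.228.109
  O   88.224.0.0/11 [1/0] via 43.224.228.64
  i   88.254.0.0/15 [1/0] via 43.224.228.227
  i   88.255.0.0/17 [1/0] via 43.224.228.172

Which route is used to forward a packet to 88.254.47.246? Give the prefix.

Entries matching 88.254.47.246:
  0.0.0.0/0 (default, matches everything)
  88.224.0.0/11 (88.224.0.0 - 88.255.255.255)
  88.252.0.0/14 (88.252.0.0 - 88.255.255.255)
  88.254.0.0/15 (88.254.0.0 - 88.255.255.255)
Most specific is 88.254.0.0/15.

88.254.0.0/15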